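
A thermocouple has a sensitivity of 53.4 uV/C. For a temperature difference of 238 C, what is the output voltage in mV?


The thermocouple output V = sensitivity * dT.
V = 53.4 uV/C * 238 C
V = 12709.2 uV
V = 12.709 mV

12.709 mV


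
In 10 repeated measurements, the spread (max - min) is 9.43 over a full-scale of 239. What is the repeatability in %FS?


Repeatability = (spread / full scale) * 100%.
R = (9.43 / 239) * 100
R = 3.946 %FS

3.946 %FS


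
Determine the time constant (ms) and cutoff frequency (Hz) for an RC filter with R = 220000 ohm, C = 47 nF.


Time constant: tau = R * C.
tau = 220000 * 4.70e-08 = 0.01034 s
tau = 10.34 ms
Cutoff frequency: fc = 1 / (2*pi*R*C).
fc = 1 / (2*pi*0.01034) = 15.39 Hz

tau = 10.34 ms, fc = 15.39 Hz


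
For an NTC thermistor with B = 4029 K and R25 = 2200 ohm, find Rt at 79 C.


NTC thermistor equation: Rt = R25 * exp(B * (1/T - 1/T25)).
T in Kelvin: 352.15 K, T25 = 298.15 K
1/T - 1/T25 = 1/352.15 - 1/298.15 = -0.00051432
B * (1/T - 1/T25) = 4029 * -0.00051432 = -2.0722
Rt = 2200 * exp(-2.0722) = 277.0 ohm

277.0 ohm


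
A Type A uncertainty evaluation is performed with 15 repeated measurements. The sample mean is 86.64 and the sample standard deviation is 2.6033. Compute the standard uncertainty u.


The standard uncertainty for Type A evaluation is u = s / sqrt(n).
u = 2.6033 / sqrt(15)
u = 2.6033 / 3.873
u = 0.6722

0.6722


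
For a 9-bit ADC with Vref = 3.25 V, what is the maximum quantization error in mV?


The maximum quantization error is +/- LSB/2.
LSB = Vref / 2^n = 3.25 / 512 = 0.00634766 V
Max error = LSB / 2 = 0.00634766 / 2 = 0.00317383 V
Max error = 3.1738 mV

3.1738 mV


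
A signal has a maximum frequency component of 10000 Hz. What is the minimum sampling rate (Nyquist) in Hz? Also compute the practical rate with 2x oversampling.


By Nyquist theorem, fs_min = 2 * fmax.
fs_min = 2 * 10000 = 20000 Hz
Practical rate = 2 * fs_min = 2 * 20000 = 40000 Hz

fs_min = 20000 Hz, fs_practical = 40000 Hz


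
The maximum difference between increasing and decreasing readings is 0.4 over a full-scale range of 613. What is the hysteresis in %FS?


Hysteresis = (max difference / full scale) * 100%.
H = (0.4 / 613) * 100
H = 0.065 %FS

0.065 %FS


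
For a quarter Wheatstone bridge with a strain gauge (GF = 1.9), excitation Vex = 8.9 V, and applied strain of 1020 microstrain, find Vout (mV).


Quarter bridge output: Vout = (GF * epsilon * Vex) / 4.
Vout = (1.9 * 1020e-6 * 8.9) / 4
Vout = 0.0172482 / 4 V
Vout = 0.00431205 V = 4.312 mV

4.312 mV


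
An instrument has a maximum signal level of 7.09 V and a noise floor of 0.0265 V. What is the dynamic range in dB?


Dynamic range = 20 * log10(Vmax / Vnoise).
DR = 20 * log10(7.09 / 0.0265)
DR = 20 * log10(267.55)
DR = 48.55 dB

48.55 dB


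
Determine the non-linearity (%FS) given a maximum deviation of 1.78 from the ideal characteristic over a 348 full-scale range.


Linearity error = (max deviation / full scale) * 100%.
Linearity = (1.78 / 348) * 100
Linearity = 0.511 %FS

0.511 %FS


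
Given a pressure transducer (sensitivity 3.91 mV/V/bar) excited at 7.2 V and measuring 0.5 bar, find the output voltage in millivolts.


Output = sensitivity * Vex * P.
Vout = 3.91 * 7.2 * 0.5
Vout = 28.152 * 0.5
Vout = 14.08 mV

14.08 mV


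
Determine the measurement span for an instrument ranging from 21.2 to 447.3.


Span = upper range - lower range.
Span = 447.3 - (21.2)
Span = 426.1

426.1


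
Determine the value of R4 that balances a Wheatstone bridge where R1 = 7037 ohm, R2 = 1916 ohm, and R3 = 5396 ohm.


At balance: R1*R4 = R2*R3, so R4 = R2*R3/R1.
R4 = 1916 * 5396 / 7037
R4 = 10338736 / 7037
R4 = 1469.2 ohm

1469.2 ohm


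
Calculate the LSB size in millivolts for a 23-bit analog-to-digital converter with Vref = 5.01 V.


The resolution (LSB) of an ADC is Vref / 2^n.
LSB = 5.01 / 2^23
LSB = 5.01 / 8388608
LSB = 6e-07 V = 0.00059724 mV

0.00059724 mV


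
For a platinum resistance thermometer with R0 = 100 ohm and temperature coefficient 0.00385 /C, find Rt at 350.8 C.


The RTD equation: Rt = R0 * (1 + alpha * T).
Rt = 100 * (1 + 0.00385 * 350.8)
Rt = 100 * (1 + 1.35058)
Rt = 100 * 2.35058
Rt = 235.058 ohm

235.058 ohm


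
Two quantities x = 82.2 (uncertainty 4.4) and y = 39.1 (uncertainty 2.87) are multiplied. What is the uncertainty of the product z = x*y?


For a product z = x*y, the relative uncertainty is:
uz/z = sqrt((ux/x)^2 + (uy/y)^2)
Relative uncertainties: ux/x = 4.4/82.2 = 0.053528
uy/y = 2.87/39.1 = 0.073402
z = 82.2 * 39.1 = 3214.0
uz = 3214.0 * sqrt(0.053528^2 + 0.073402^2) = 291.981

291.981


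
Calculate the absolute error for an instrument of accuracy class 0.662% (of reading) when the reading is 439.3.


Absolute error = (accuracy% / 100) * reading.
Error = (0.662 / 100) * 439.3
Error = 0.00662 * 439.3
Error = 2.9082

2.9082


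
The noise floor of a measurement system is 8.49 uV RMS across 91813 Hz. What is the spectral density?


Noise spectral density = Vrms / sqrt(BW).
NSD = 8.49 / sqrt(91813)
NSD = 8.49 / 303.0066
NSD = 0.028 uV/sqrt(Hz)

0.028 uV/sqrt(Hz)


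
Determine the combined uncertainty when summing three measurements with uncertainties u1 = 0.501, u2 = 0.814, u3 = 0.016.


For a sum of independent quantities, uc = sqrt(u1^2 + u2^2 + u3^2).
uc = sqrt(0.501^2 + 0.814^2 + 0.016^2)
uc = sqrt(0.251001 + 0.662596 + 0.000256)
uc = 0.956

0.956


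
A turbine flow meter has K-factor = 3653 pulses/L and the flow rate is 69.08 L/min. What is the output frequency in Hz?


Frequency = K * Q / 60 (converting L/min to L/s).
f = 3653 * 69.08 / 60
f = 252349.24 / 60
f = 4205.82 Hz

4205.82 Hz


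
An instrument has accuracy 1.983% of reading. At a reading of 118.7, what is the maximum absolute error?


Absolute error = (accuracy% / 100) * reading.
Error = (1.983 / 100) * 118.7
Error = 0.01983 * 118.7
Error = 2.3538

2.3538


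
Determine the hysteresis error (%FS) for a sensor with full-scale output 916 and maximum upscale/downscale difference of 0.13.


Hysteresis = (max difference / full scale) * 100%.
H = (0.13 / 916) * 100
H = 0.014 %FS

0.014 %FS


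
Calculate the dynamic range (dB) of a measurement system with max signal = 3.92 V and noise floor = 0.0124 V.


Dynamic range = 20 * log10(Vmax / Vnoise).
DR = 20 * log10(3.92 / 0.0124)
DR = 20 * log10(316.13)
DR = 50.0 dB

50.0 dB


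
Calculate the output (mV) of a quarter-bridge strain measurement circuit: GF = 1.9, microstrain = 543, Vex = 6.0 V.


Quarter bridge output: Vout = (GF * epsilon * Vex) / 4.
Vout = (1.9 * 543e-6 * 6.0) / 4
Vout = 0.0061902 / 4 V
Vout = 0.00154755 V = 1.5475 mV

1.5475 mV


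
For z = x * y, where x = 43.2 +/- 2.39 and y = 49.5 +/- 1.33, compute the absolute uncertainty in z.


For a product z = x*y, the relative uncertainty is:
uz/z = sqrt((ux/x)^2 + (uy/y)^2)
Relative uncertainties: ux/x = 2.39/43.2 = 0.055324
uy/y = 1.33/49.5 = 0.026869
z = 43.2 * 49.5 = 2138.4
uz = 2138.4 * sqrt(0.055324^2 + 0.026869^2) = 131.519

131.519


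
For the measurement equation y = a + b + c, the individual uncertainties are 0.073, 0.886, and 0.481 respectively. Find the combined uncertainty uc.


For a sum of independent quantities, uc = sqrt(u1^2 + u2^2 + u3^2).
uc = sqrt(0.073^2 + 0.886^2 + 0.481^2)
uc = sqrt(0.005329 + 0.784996 + 0.231361)
uc = 1.0108

1.0108


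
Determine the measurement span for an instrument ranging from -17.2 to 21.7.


Span = upper range - lower range.
Span = 21.7 - (-17.2)
Span = 38.9

38.9


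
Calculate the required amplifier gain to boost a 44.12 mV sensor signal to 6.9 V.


Gain = Vout / Vin (converting to same units).
G = 6.9 V / 44.12 mV
G = 6900.0 mV / 44.12 mV
G = 156.39

156.39


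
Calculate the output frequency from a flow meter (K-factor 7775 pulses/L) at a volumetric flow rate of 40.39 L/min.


Frequency = K * Q / 60 (converting L/min to L/s).
f = 7775 * 40.39 / 60
f = 314032.25 / 60
f = 5233.87 Hz

5233.87 Hz


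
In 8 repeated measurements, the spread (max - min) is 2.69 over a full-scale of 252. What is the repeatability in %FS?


Repeatability = (spread / full scale) * 100%.
R = (2.69 / 252) * 100
R = 1.067 %FS

1.067 %FS


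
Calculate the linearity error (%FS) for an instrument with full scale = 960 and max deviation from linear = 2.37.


Linearity error = (max deviation / full scale) * 100%.
Linearity = (2.37 / 960) * 100
Linearity = 0.247 %FS

0.247 %FS


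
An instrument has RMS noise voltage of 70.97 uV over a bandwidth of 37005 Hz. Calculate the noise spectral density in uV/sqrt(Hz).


Noise spectral density = Vrms / sqrt(BW).
NSD = 70.97 / sqrt(37005)
NSD = 70.97 / 192.3668
NSD = 0.3689 uV/sqrt(Hz)

0.3689 uV/sqrt(Hz)


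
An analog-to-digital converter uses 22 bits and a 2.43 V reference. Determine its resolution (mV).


The resolution (LSB) of an ADC is Vref / 2^n.
LSB = 2.43 / 2^22
LSB = 2.43 / 4194304
LSB = 5.8e-07 V = 0.00057936 mV

0.00057936 mV


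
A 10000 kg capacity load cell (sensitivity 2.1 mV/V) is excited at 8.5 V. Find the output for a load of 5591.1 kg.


Vout = rated_output * Vex * (load / capacity).
Vout = 2.1 * 8.5 * (5591.1 / 10000)
Vout = 2.1 * 8.5 * 0.55911
Vout = 9.98 mV

9.98 mV


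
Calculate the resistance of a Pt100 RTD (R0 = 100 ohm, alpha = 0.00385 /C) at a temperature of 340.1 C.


The RTD equation: Rt = R0 * (1 + alpha * T).
Rt = 100 * (1 + 0.00385 * 340.1)
Rt = 100 * (1 + 1.309385)
Rt = 100 * 2.309385
Rt = 230.938 ohm

230.938 ohm


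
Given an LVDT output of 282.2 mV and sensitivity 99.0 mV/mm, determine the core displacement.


Displacement = Vout / sensitivity.
d = 282.2 / 99.0
d = 2.851 mm

2.851 mm


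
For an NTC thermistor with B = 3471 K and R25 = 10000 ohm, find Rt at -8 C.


NTC thermistor equation: Rt = R25 * exp(B * (1/T - 1/T25)).
T in Kelvin: 265.15 K, T25 = 298.15 K
1/T - 1/T25 = 1/265.15 - 1/298.15 = 0.00041743
B * (1/T - 1/T25) = 3471 * 0.00041743 = 1.4489
Rt = 10000 * exp(1.4489) = 42584.8 ohm

42584.8 ohm


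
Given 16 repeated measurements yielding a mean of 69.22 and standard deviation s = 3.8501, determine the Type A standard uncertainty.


The standard uncertainty for Type A evaluation is u = s / sqrt(n).
u = 3.8501 / sqrt(16)
u = 3.8501 / 4.0
u = 0.9625

0.9625


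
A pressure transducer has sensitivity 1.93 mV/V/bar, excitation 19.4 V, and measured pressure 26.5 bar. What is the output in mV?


Output = sensitivity * Vex * P.
Vout = 1.93 * 19.4 * 26.5
Vout = 37.442 * 26.5
Vout = 992.21 mV

992.21 mV


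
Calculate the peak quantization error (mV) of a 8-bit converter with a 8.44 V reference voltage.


The maximum quantization error is +/- LSB/2.
LSB = Vref / 2^n = 8.44 / 256 = 0.03296875 V
Max error = LSB / 2 = 0.03296875 / 2 = 0.01648437 V
Max error = 16.4844 mV

16.4844 mV


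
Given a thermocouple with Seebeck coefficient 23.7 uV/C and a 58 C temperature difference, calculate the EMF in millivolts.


The thermocouple output V = sensitivity * dT.
V = 23.7 uV/C * 58 C
V = 1374.6 uV
V = 1.375 mV

1.375 mV


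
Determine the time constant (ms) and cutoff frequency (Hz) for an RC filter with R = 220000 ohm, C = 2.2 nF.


Time constant: tau = R * C.
tau = 220000 * 2.20e-09 = 0.000484 s
tau = 0.484 ms
Cutoff frequency: fc = 1 / (2*pi*R*C).
fc = 1 / (2*pi*0.000484) = 328.83 Hz

tau = 0.484 ms, fc = 328.83 Hz


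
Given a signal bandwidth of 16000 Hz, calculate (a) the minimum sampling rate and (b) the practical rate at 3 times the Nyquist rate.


By Nyquist theorem, fs_min = 2 * fmax.
fs_min = 2 * 16000 = 32000 Hz
Practical rate = 3 * fs_min = 3 * 32000 = 96000 Hz

fs_min = 32000 Hz, fs_practical = 96000 Hz


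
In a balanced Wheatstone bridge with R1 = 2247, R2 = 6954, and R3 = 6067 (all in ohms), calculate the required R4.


At balance: R1*R4 = R2*R3, so R4 = R2*R3/R1.
R4 = 6954 * 6067 / 2247
R4 = 42189918 / 2247
R4 = 18776.11 ohm

18776.11 ohm


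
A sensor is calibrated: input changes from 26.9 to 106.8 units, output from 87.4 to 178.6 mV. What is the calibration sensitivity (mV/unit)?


Sensitivity = (y2 - y1) / (x2 - x1).
S = (178.6 - 87.4) / (106.8 - 26.9)
S = 91.2 / 79.9
S = 1.1414 mV/unit

1.1414 mV/unit


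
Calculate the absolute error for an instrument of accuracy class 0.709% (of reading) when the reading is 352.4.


Absolute error = (accuracy% / 100) * reading.
Error = (0.709 / 100) * 352.4
Error = 0.00709 * 352.4
Error = 2.4985

2.4985


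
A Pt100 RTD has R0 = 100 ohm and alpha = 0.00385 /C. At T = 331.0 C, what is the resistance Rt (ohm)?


The RTD equation: Rt = R0 * (1 + alpha * T).
Rt = 100 * (1 + 0.00385 * 331.0)
Rt = 100 * (1 + 1.27435)
Rt = 100 * 2.27435
Rt = 227.435 ohm

227.435 ohm


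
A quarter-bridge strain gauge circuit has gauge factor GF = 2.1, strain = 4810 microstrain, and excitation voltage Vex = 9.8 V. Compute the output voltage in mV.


Quarter bridge output: Vout = (GF * epsilon * Vex) / 4.
Vout = (2.1 * 4810e-6 * 9.8) / 4
Vout = 0.0989898 / 4 V
Vout = 0.02474745 V = 24.7475 mV

24.7475 mV


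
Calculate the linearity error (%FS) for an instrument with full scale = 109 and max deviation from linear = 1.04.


Linearity error = (max deviation / full scale) * 100%.
Linearity = (1.04 / 109) * 100
Linearity = 0.954 %FS

0.954 %FS


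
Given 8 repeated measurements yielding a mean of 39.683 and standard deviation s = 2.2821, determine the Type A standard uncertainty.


The standard uncertainty for Type A evaluation is u = s / sqrt(n).
u = 2.2821 / sqrt(8)
u = 2.2821 / 2.8284
u = 0.8068

0.8068


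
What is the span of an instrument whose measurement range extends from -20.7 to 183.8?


Span = upper range - lower range.
Span = 183.8 - (-20.7)
Span = 204.5

204.5


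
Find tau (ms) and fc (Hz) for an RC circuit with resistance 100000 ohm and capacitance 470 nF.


Time constant: tau = R * C.
tau = 100000 * 4.70e-07 = 0.047 s
tau = 47.0 ms
Cutoff frequency: fc = 1 / (2*pi*R*C).
fc = 1 / (2*pi*0.047) = 3.39 Hz

tau = 47.0 ms, fc = 3.39 Hz


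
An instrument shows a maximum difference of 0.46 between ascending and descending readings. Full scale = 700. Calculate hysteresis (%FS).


Hysteresis = (max difference / full scale) * 100%.
H = (0.46 / 700) * 100
H = 0.066 %FS

0.066 %FS


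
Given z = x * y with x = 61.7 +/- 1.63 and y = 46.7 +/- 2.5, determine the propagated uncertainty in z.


For a product z = x*y, the relative uncertainty is:
uz/z = sqrt((ux/x)^2 + (uy/y)^2)
Relative uncertainties: ux/x = 1.63/61.7 = 0.026418
uy/y = 2.5/46.7 = 0.053533
z = 61.7 * 46.7 = 2881.4
uz = 2881.4 * sqrt(0.026418^2 + 0.053533^2) = 172.01

172.01


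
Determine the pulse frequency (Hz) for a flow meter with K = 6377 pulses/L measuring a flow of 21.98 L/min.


Frequency = K * Q / 60 (converting L/min to L/s).
f = 6377 * 21.98 / 60
f = 140166.46 / 60
f = 2336.11 Hz

2336.11 Hz


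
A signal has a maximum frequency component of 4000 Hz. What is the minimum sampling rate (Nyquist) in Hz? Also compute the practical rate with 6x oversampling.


By Nyquist theorem, fs_min = 2 * fmax.
fs_min = 2 * 4000 = 8000 Hz
Practical rate = 6 * fs_min = 6 * 8000 = 48000 Hz

fs_min = 8000 Hz, fs_practical = 48000 Hz


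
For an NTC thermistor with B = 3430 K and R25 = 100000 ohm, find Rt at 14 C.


NTC thermistor equation: Rt = R25 * exp(B * (1/T - 1/T25)).
T in Kelvin: 287.15 K, T25 = 298.15 K
1/T - 1/T25 = 1/287.15 - 1/298.15 = 0.00012848
B * (1/T - 1/T25) = 3430 * 0.00012848 = 0.4407
Rt = 100000 * exp(0.4407) = 155379.5 ohm

155379.5 ohm


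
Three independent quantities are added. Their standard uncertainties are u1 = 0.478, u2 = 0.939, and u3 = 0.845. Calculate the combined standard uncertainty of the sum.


For a sum of independent quantities, uc = sqrt(u1^2 + u2^2 + u3^2).
uc = sqrt(0.478^2 + 0.939^2 + 0.845^2)
uc = sqrt(0.228484 + 0.881721 + 0.714025)
uc = 1.3506

1.3506


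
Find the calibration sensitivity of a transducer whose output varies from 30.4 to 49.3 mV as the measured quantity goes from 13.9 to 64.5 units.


Sensitivity = (y2 - y1) / (x2 - x1).
S = (49.3 - 30.4) / (64.5 - 13.9)
S = 18.9 / 50.6
S = 0.3735 mV/unit

0.3735 mV/unit


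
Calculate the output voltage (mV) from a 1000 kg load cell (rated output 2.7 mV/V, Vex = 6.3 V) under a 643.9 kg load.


Vout = rated_output * Vex * (load / capacity).
Vout = 2.7 * 6.3 * (643.9 / 1000)
Vout = 2.7 * 6.3 * 0.6439
Vout = 10.953 mV

10.953 mV


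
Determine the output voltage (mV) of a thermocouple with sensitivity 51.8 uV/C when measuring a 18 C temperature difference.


The thermocouple output V = sensitivity * dT.
V = 51.8 uV/C * 18 C
V = 932.4 uV
V = 0.932 mV

0.932 mV


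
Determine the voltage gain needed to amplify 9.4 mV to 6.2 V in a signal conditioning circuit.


Gain = Vout / Vin (converting to same units).
G = 6.2 V / 9.4 mV
G = 6200.0 mV / 9.4 mV
G = 659.57

659.57


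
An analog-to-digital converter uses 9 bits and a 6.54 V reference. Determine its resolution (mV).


The resolution (LSB) of an ADC is Vref / 2^n.
LSB = 6.54 / 2^9
LSB = 6.54 / 512
LSB = 0.01277344 V = 12.7734375 mV

12.7734375 mV


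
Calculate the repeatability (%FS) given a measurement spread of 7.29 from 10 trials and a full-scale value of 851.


Repeatability = (spread / full scale) * 100%.
R = (7.29 / 851) * 100
R = 0.857 %FS

0.857 %FS


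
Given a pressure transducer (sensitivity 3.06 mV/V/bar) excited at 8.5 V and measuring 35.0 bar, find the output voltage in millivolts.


Output = sensitivity * Vex * P.
Vout = 3.06 * 8.5 * 35.0
Vout = 26.01 * 35.0
Vout = 910.35 mV

910.35 mV


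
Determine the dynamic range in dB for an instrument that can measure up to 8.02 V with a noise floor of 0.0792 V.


Dynamic range = 20 * log10(Vmax / Vnoise).
DR = 20 * log10(8.02 / 0.0792)
DR = 20 * log10(101.26)
DR = 40.11 dB

40.11 dB


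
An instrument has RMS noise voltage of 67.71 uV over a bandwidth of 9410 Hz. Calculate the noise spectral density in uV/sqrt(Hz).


Noise spectral density = Vrms / sqrt(BW).
NSD = 67.71 / sqrt(9410)
NSD = 67.71 / 97.0052
NSD = 0.698 uV/sqrt(Hz)

0.698 uV/sqrt(Hz)


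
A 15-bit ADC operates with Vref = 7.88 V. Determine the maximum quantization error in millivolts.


The maximum quantization error is +/- LSB/2.
LSB = Vref / 2^n = 7.88 / 32768 = 0.00024048 V
Max error = LSB / 2 = 0.00024048 / 2 = 0.00012024 V
Max error = 0.1202 mV

0.1202 mV


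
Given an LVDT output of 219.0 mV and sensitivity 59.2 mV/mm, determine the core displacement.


Displacement = Vout / sensitivity.
d = 219.0 / 59.2
d = 3.699 mm

3.699 mm


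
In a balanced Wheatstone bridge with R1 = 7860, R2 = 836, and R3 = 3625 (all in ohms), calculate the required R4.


At balance: R1*R4 = R2*R3, so R4 = R2*R3/R1.
R4 = 836 * 3625 / 7860
R4 = 3030500 / 7860
R4 = 385.56 ohm

385.56 ohm


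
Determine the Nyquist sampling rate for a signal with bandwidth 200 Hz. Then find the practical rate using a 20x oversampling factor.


By Nyquist theorem, fs_min = 2 * fmax.
fs_min = 2 * 200 = 400 Hz
Practical rate = 20 * fs_min = 20 * 400 = 8000 Hz

fs_min = 400 Hz, fs_practical = 8000 Hz


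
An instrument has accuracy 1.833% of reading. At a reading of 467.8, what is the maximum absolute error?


Absolute error = (accuracy% / 100) * reading.
Error = (1.833 / 100) * 467.8
Error = 0.01833 * 467.8
Error = 8.5748

8.5748


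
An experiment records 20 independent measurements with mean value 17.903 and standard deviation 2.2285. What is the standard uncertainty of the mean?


The standard uncertainty for Type A evaluation is u = s / sqrt(n).
u = 2.2285 / sqrt(20)
u = 2.2285 / 4.4721
u = 0.4983

0.4983


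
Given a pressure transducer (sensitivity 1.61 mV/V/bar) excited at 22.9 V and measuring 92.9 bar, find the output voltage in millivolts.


Output = sensitivity * Vex * P.
Vout = 1.61 * 22.9 * 92.9
Vout = 36.869 * 92.9
Vout = 3425.13 mV

3425.13 mV


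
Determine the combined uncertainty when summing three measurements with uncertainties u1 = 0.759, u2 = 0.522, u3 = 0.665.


For a sum of independent quantities, uc = sqrt(u1^2 + u2^2 + u3^2).
uc = sqrt(0.759^2 + 0.522^2 + 0.665^2)
uc = sqrt(0.576081 + 0.272484 + 0.442225)
uc = 1.1361

1.1361


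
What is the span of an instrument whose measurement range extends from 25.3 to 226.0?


Span = upper range - lower range.
Span = 226.0 - (25.3)
Span = 200.7

200.7


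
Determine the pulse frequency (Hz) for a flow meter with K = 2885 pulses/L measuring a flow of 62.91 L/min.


Frequency = K * Q / 60 (converting L/min to L/s).
f = 2885 * 62.91 / 60
f = 181495.35 / 60
f = 3024.92 Hz

3024.92 Hz


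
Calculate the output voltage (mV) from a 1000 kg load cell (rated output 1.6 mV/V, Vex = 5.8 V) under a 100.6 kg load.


Vout = rated_output * Vex * (load / capacity).
Vout = 1.6 * 5.8 * (100.6 / 1000)
Vout = 1.6 * 5.8 * 0.1006
Vout = 0.934 mV

0.934 mV


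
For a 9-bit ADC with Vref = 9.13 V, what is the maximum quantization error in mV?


The maximum quantization error is +/- LSB/2.
LSB = Vref / 2^n = 9.13 / 512 = 0.01783203 V
Max error = LSB / 2 = 0.01783203 / 2 = 0.00891602 V
Max error = 8.916 mV

8.916 mV


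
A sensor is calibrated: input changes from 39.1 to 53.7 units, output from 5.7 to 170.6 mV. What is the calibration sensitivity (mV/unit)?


Sensitivity = (y2 - y1) / (x2 - x1).
S = (170.6 - 5.7) / (53.7 - 39.1)
S = 164.9 / 14.6
S = 11.2945 mV/unit

11.2945 mV/unit


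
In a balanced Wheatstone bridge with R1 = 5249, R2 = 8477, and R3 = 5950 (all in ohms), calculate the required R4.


At balance: R1*R4 = R2*R3, so R4 = R2*R3/R1.
R4 = 8477 * 5950 / 5249
R4 = 50438150 / 5249
R4 = 9609.1 ohm

9609.1 ohm


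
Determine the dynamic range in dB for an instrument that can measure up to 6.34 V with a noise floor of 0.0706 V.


Dynamic range = 20 * log10(Vmax / Vnoise).
DR = 20 * log10(6.34 / 0.0706)
DR = 20 * log10(89.8)
DR = 39.07 dB

39.07 dB


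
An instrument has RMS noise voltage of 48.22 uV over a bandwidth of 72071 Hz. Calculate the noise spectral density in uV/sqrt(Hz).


Noise spectral density = Vrms / sqrt(BW).
NSD = 48.22 / sqrt(72071)
NSD = 48.22 / 268.4604
NSD = 0.1796 uV/sqrt(Hz)

0.1796 uV/sqrt(Hz)


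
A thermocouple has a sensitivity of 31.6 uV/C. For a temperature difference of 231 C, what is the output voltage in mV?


The thermocouple output V = sensitivity * dT.
V = 31.6 uV/C * 231 C
V = 7299.6 uV
V = 7.3 mV

7.3 mV


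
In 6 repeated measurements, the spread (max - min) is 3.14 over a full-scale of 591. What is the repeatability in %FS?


Repeatability = (spread / full scale) * 100%.
R = (3.14 / 591) * 100
R = 0.531 %FS

0.531 %FS


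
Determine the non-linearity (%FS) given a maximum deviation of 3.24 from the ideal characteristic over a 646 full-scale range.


Linearity error = (max deviation / full scale) * 100%.
Linearity = (3.24 / 646) * 100
Linearity = 0.502 %FS

0.502 %FS


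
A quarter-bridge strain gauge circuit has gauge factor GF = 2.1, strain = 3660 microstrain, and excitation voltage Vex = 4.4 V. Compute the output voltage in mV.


Quarter bridge output: Vout = (GF * epsilon * Vex) / 4.
Vout = (2.1 * 3660e-6 * 4.4) / 4
Vout = 0.0338184 / 4 V
Vout = 0.0084546 V = 8.4546 mV

8.4546 mV


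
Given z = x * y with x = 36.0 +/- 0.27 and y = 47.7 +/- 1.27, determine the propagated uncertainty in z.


For a product z = x*y, the relative uncertainty is:
uz/z = sqrt((ux/x)^2 + (uy/y)^2)
Relative uncertainties: ux/x = 0.27/36.0 = 0.0075
uy/y = 1.27/47.7 = 0.026625
z = 36.0 * 47.7 = 1717.2
uz = 1717.2 * sqrt(0.0075^2 + 0.026625^2) = 47.499

47.499


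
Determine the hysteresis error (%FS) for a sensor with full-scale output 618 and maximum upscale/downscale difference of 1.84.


Hysteresis = (max difference / full scale) * 100%.
H = (1.84 / 618) * 100
H = 0.298 %FS

0.298 %FS


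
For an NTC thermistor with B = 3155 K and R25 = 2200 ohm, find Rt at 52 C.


NTC thermistor equation: Rt = R25 * exp(B * (1/T - 1/T25)).
T in Kelvin: 325.15 K, T25 = 298.15 K
1/T - 1/T25 = 1/325.15 - 1/298.15 = -0.00027851
B * (1/T - 1/T25) = 3155 * -0.00027851 = -0.8787
Rt = 2200 * exp(-0.8787) = 913.7 ohm

913.7 ohm


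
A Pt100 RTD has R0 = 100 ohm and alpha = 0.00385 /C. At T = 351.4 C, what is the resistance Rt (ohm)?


The RTD equation: Rt = R0 * (1 + alpha * T).
Rt = 100 * (1 + 0.00385 * 351.4)
Rt = 100 * (1 + 1.35289)
Rt = 100 * 2.35289
Rt = 235.289 ohm

235.289 ohm


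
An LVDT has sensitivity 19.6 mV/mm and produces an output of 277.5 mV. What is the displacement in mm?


Displacement = Vout / sensitivity.
d = 277.5 / 19.6
d = 14.158 mm

14.158 mm


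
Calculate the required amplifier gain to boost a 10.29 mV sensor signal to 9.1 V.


Gain = Vout / Vin (converting to same units).
G = 9.1 V / 10.29 mV
G = 9100.0 mV / 10.29 mV
G = 884.35

884.35


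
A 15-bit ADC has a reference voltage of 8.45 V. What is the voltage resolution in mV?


The resolution (LSB) of an ADC is Vref / 2^n.
LSB = 8.45 / 2^15
LSB = 8.45 / 32768
LSB = 0.00025787 V = 0.25787354 mV

0.25787354 mV


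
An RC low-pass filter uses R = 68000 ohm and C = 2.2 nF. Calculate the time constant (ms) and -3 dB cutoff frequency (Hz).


Time constant: tau = R * C.
tau = 68000 * 2.20e-09 = 0.0001496 s
tau = 0.1496 ms
Cutoff frequency: fc = 1 / (2*pi*R*C).
fc = 1 / (2*pi*0.0001496) = 1063.87 Hz

tau = 0.1496 ms, fc = 1063.87 Hz


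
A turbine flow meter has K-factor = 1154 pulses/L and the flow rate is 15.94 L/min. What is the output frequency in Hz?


Frequency = K * Q / 60 (converting L/min to L/s).
f = 1154 * 15.94 / 60
f = 18394.76 / 60
f = 306.58 Hz

306.58 Hz


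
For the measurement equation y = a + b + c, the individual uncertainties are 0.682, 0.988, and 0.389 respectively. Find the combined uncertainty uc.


For a sum of independent quantities, uc = sqrt(u1^2 + u2^2 + u3^2).
uc = sqrt(0.682^2 + 0.988^2 + 0.389^2)
uc = sqrt(0.465124 + 0.976144 + 0.151321)
uc = 1.262

1.262


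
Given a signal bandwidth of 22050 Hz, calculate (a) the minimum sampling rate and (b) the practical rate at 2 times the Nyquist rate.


By Nyquist theorem, fs_min = 2 * fmax.
fs_min = 2 * 22050 = 44100 Hz
Practical rate = 2 * fs_min = 2 * 44100 = 88200 Hz

fs_min = 44100 Hz, fs_practical = 88200 Hz


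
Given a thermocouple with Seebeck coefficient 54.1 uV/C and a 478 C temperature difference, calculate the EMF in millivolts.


The thermocouple output V = sensitivity * dT.
V = 54.1 uV/C * 478 C
V = 25859.8 uV
V = 25.86 mV

25.86 mV


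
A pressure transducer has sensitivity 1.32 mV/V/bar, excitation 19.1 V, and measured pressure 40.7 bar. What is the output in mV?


Output = sensitivity * Vex * P.
Vout = 1.32 * 19.1 * 40.7
Vout = 25.212 * 40.7
Vout = 1026.13 mV

1026.13 mV


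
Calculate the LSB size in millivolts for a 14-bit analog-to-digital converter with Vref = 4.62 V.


The resolution (LSB) of an ADC is Vref / 2^n.
LSB = 4.62 / 2^14
LSB = 4.62 / 16384
LSB = 0.00028198 V = 0.28198242 mV

0.28198242 mV


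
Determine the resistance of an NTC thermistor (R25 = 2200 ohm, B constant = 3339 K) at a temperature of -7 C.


NTC thermistor equation: Rt = R25 * exp(B * (1/T - 1/T25)).
T in Kelvin: 266.15 K, T25 = 298.15 K
1/T - 1/T25 = 1/266.15 - 1/298.15 = 0.00040326
B * (1/T - 1/T25) = 3339 * 0.00040326 = 1.3465
Rt = 2200 * exp(1.3465) = 8456.7 ohm

8456.7 ohm


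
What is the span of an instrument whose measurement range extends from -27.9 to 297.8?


Span = upper range - lower range.
Span = 297.8 - (-27.9)
Span = 325.7

325.7


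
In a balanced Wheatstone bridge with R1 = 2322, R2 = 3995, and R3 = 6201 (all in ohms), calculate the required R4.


At balance: R1*R4 = R2*R3, so R4 = R2*R3/R1.
R4 = 3995 * 6201 / 2322
R4 = 24772995 / 2322
R4 = 10668.82 ohm

10668.82 ohm


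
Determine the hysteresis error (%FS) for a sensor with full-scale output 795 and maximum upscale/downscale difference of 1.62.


Hysteresis = (max difference / full scale) * 100%.
H = (1.62 / 795) * 100
H = 0.204 %FS

0.204 %FS


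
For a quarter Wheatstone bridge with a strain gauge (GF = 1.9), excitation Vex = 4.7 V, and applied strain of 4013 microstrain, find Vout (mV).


Quarter bridge output: Vout = (GF * epsilon * Vex) / 4.
Vout = (1.9 * 4013e-6 * 4.7) / 4
Vout = 0.03583609 / 4 V
Vout = 0.00895902 V = 8.959 mV

8.959 mV


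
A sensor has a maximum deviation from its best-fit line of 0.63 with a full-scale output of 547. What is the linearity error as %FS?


Linearity error = (max deviation / full scale) * 100%.
Linearity = (0.63 / 547) * 100
Linearity = 0.115 %FS

0.115 %FS


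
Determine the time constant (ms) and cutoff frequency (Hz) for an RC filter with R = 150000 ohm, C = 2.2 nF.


Time constant: tau = R * C.
tau = 150000 * 2.20e-09 = 0.00033 s
tau = 0.33 ms
Cutoff frequency: fc = 1 / (2*pi*R*C).
fc = 1 / (2*pi*0.00033) = 482.29 Hz

tau = 0.33 ms, fc = 482.29 Hz


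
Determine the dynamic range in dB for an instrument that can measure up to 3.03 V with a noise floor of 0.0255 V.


Dynamic range = 20 * log10(Vmax / Vnoise).
DR = 20 * log10(3.03 / 0.0255)
DR = 20 * log10(118.82)
DR = 41.5 dB

41.5 dB


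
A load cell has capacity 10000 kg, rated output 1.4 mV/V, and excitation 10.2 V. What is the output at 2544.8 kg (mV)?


Vout = rated_output * Vex * (load / capacity).
Vout = 1.4 * 10.2 * (2544.8 / 10000)
Vout = 1.4 * 10.2 * 0.25448
Vout = 3.634 mV

3.634 mV


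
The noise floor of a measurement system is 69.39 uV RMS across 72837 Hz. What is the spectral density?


Noise spectral density = Vrms / sqrt(BW).
NSD = 69.39 / sqrt(72837)
NSD = 69.39 / 269.8833
NSD = 0.2571 uV/sqrt(Hz)

0.2571 uV/sqrt(Hz)


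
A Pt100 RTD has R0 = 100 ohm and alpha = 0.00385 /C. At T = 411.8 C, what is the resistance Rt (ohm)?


The RTD equation: Rt = R0 * (1 + alpha * T).
Rt = 100 * (1 + 0.00385 * 411.8)
Rt = 100 * (1 + 1.58543)
Rt = 100 * 2.58543
Rt = 258.543 ohm

258.543 ohm


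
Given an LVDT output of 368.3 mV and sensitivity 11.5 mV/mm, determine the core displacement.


Displacement = Vout / sensitivity.
d = 368.3 / 11.5
d = 32.026 mm

32.026 mm


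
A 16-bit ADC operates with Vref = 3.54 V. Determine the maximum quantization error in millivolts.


The maximum quantization error is +/- LSB/2.
LSB = Vref / 2^n = 3.54 / 65536 = 5.402e-05 V
Max error = LSB / 2 = 5.402e-05 / 2 = 2.701e-05 V
Max error = 0.027 mV

0.027 mV


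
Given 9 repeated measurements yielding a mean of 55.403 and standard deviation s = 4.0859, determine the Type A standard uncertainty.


The standard uncertainty for Type A evaluation is u = s / sqrt(n).
u = 4.0859 / sqrt(9)
u = 4.0859 / 3.0
u = 1.362

1.362


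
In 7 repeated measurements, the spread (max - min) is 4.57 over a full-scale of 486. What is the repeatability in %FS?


Repeatability = (spread / full scale) * 100%.
R = (4.57 / 486) * 100
R = 0.94 %FS

0.94 %FS


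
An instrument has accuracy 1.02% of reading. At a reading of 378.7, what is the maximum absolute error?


Absolute error = (accuracy% / 100) * reading.
Error = (1.02 / 100) * 378.7
Error = 0.0102 * 378.7
Error = 3.8627

3.8627


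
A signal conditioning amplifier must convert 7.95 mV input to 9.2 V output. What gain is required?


Gain = Vout / Vin (converting to same units).
G = 9.2 V / 7.95 mV
G = 9200.0 mV / 7.95 mV
G = 1157.23

1157.23


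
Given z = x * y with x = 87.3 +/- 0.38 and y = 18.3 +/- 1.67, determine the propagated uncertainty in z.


For a product z = x*y, the relative uncertainty is:
uz/z = sqrt((ux/x)^2 + (uy/y)^2)
Relative uncertainties: ux/x = 0.38/87.3 = 0.004353
uy/y = 1.67/18.3 = 0.091257
z = 87.3 * 18.3 = 1597.6
uz = 1597.6 * sqrt(0.004353^2 + 0.091257^2) = 145.957

145.957


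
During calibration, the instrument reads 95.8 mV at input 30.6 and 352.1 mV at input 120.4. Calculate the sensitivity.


Sensitivity = (y2 - y1) / (x2 - x1).
S = (352.1 - 95.8) / (120.4 - 30.6)
S = 256.3 / 89.8
S = 2.8541 mV/unit

2.8541 mV/unit


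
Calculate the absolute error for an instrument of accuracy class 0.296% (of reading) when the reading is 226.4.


Absolute error = (accuracy% / 100) * reading.
Error = (0.296 / 100) * 226.4
Error = 0.00296 * 226.4
Error = 0.6701

0.6701


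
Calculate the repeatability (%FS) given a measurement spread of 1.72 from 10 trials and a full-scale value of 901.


Repeatability = (spread / full scale) * 100%.
R = (1.72 / 901) * 100
R = 0.191 %FS

0.191 %FS


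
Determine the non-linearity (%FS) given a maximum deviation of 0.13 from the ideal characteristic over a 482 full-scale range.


Linearity error = (max deviation / full scale) * 100%.
Linearity = (0.13 / 482) * 100
Linearity = 0.027 %FS

0.027 %FS


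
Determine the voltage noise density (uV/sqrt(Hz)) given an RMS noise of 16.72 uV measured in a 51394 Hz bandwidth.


Noise spectral density = Vrms / sqrt(BW).
NSD = 16.72 / sqrt(51394)
NSD = 16.72 / 226.7024
NSD = 0.0738 uV/sqrt(Hz)

0.0738 uV/sqrt(Hz)


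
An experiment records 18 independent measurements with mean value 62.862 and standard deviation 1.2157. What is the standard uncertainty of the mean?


The standard uncertainty for Type A evaluation is u = s / sqrt(n).
u = 1.2157 / sqrt(18)
u = 1.2157 / 4.2426
u = 0.2865

0.2865


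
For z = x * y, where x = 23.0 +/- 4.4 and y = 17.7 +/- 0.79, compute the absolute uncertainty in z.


For a product z = x*y, the relative uncertainty is:
uz/z = sqrt((ux/x)^2 + (uy/y)^2)
Relative uncertainties: ux/x = 4.4/23.0 = 0.191304
uy/y = 0.79/17.7 = 0.044633
z = 23.0 * 17.7 = 407.1
uz = 407.1 * sqrt(0.191304^2 + 0.044633^2) = 79.972

79.972


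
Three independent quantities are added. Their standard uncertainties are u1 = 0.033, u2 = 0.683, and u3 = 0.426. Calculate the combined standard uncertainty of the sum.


For a sum of independent quantities, uc = sqrt(u1^2 + u2^2 + u3^2).
uc = sqrt(0.033^2 + 0.683^2 + 0.426^2)
uc = sqrt(0.001089 + 0.466489 + 0.181476)
uc = 0.8056

0.8056


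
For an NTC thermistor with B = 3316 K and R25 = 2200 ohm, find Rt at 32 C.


NTC thermistor equation: Rt = R25 * exp(B * (1/T - 1/T25)).
T in Kelvin: 305.15 K, T25 = 298.15 K
1/T - 1/T25 = 1/305.15 - 1/298.15 = -7.694e-05
B * (1/T - 1/T25) = 3316 * -7.694e-05 = -0.2551
Rt = 2200 * exp(-0.2551) = 1704.6 ohm

1704.6 ohm


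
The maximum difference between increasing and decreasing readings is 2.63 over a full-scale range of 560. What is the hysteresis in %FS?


Hysteresis = (max difference / full scale) * 100%.
H = (2.63 / 560) * 100
H = 0.47 %FS

0.47 %FS


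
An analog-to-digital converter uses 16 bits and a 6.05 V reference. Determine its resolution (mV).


The resolution (LSB) of an ADC is Vref / 2^n.
LSB = 6.05 / 2^16
LSB = 6.05 / 65536
LSB = 9.232e-05 V = 0.09231567 mV

0.09231567 mV


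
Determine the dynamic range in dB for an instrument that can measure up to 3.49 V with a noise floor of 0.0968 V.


Dynamic range = 20 * log10(Vmax / Vnoise).
DR = 20 * log10(3.49 / 0.0968)
DR = 20 * log10(36.05)
DR = 31.14 dB

31.14 dB


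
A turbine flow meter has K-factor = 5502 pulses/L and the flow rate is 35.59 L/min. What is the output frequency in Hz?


Frequency = K * Q / 60 (converting L/min to L/s).
f = 5502 * 35.59 / 60
f = 195816.18 / 60
f = 3263.6 Hz

3263.6 Hz


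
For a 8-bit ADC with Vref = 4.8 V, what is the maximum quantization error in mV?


The maximum quantization error is +/- LSB/2.
LSB = Vref / 2^n = 4.8 / 256 = 0.01875 V
Max error = LSB / 2 = 0.01875 / 2 = 0.009375 V
Max error = 9.375 mV

9.375 mV


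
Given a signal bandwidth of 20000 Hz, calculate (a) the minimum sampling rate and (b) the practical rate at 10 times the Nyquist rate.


By Nyquist theorem, fs_min = 2 * fmax.
fs_min = 2 * 20000 = 40000 Hz
Practical rate = 10 * fs_min = 10 * 40000 = 400000 Hz

fs_min = 40000 Hz, fs_practical = 400000 Hz


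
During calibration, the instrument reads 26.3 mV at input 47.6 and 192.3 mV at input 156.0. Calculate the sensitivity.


Sensitivity = (y2 - y1) / (x2 - x1).
S = (192.3 - 26.3) / (156.0 - 47.6)
S = 166.0 / 108.4
S = 1.5314 mV/unit

1.5314 mV/unit


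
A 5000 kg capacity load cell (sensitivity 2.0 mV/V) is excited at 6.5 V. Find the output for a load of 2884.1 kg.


Vout = rated_output * Vex * (load / capacity).
Vout = 2.0 * 6.5 * (2884.1 / 5000)
Vout = 2.0 * 6.5 * 0.57682
Vout = 7.499 mV

7.499 mV


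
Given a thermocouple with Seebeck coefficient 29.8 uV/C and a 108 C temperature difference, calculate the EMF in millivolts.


The thermocouple output V = sensitivity * dT.
V = 29.8 uV/C * 108 C
V = 3218.4 uV
V = 3.218 mV

3.218 mV


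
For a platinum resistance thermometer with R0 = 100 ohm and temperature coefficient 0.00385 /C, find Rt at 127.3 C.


The RTD equation: Rt = R0 * (1 + alpha * T).
Rt = 100 * (1 + 0.00385 * 127.3)
Rt = 100 * (1 + 0.490105)
Rt = 100 * 1.490105
Rt = 149.011 ohm

149.011 ohm


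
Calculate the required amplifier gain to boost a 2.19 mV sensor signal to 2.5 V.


Gain = Vout / Vin (converting to same units).
G = 2.5 V / 2.19 mV
G = 2500.0 mV / 2.19 mV
G = 1141.55

1141.55


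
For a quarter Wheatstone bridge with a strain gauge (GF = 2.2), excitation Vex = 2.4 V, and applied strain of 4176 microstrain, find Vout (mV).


Quarter bridge output: Vout = (GF * epsilon * Vex) / 4.
Vout = (2.2 * 4176e-6 * 2.4) / 4
Vout = 0.02204928 / 4 V
Vout = 0.00551232 V = 5.5123 mV

5.5123 mV


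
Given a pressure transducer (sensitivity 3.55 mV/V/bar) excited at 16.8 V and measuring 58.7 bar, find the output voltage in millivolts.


Output = sensitivity * Vex * P.
Vout = 3.55 * 16.8 * 58.7
Vout = 59.64 * 58.7
Vout = 3500.87 mV

3500.87 mV


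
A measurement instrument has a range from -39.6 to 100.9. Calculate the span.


Span = upper range - lower range.
Span = 100.9 - (-39.6)
Span = 140.5

140.5


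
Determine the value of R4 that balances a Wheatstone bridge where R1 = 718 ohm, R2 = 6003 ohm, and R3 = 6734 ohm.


At balance: R1*R4 = R2*R3, so R4 = R2*R3/R1.
R4 = 6003 * 6734 / 718
R4 = 40424202 / 718
R4 = 56301.12 ohm

56301.12 ohm


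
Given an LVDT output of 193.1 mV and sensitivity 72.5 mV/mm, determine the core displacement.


Displacement = Vout / sensitivity.
d = 193.1 / 72.5
d = 2.663 mm

2.663 mm


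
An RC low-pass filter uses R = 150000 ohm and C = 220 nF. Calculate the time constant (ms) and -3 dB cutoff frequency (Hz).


Time constant: tau = R * C.
tau = 150000 * 2.20e-07 = 0.033 s
tau = 33.0 ms
Cutoff frequency: fc = 1 / (2*pi*R*C).
fc = 1 / (2*pi*0.033) = 4.82 Hz

tau = 33.0 ms, fc = 4.82 Hz


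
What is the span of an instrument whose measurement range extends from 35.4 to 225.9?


Span = upper range - lower range.
Span = 225.9 - (35.4)
Span = 190.5

190.5


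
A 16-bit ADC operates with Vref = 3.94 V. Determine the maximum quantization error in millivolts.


The maximum quantization error is +/- LSB/2.
LSB = Vref / 2^n = 3.94 / 65536 = 6.012e-05 V
Max error = LSB / 2 = 6.012e-05 / 2 = 3.006e-05 V
Max error = 0.0301 mV

0.0301 mV


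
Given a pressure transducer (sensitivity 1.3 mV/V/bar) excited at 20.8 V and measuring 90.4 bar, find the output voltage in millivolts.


Output = sensitivity * Vex * P.
Vout = 1.3 * 20.8 * 90.4
Vout = 27.04 * 90.4
Vout = 2444.42 mV

2444.42 mV


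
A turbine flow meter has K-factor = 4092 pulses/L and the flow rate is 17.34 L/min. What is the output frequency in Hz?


Frequency = K * Q / 60 (converting L/min to L/s).
f = 4092 * 17.34 / 60
f = 70955.28 / 60
f = 1182.59 Hz

1182.59 Hz


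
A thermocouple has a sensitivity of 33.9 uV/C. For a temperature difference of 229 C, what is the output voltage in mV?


The thermocouple output V = sensitivity * dT.
V = 33.9 uV/C * 229 C
V = 7763.1 uV
V = 7.763 mV

7.763 mV
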